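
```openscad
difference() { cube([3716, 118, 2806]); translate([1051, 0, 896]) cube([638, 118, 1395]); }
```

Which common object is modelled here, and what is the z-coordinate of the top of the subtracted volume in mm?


A wall with a window opening. The window head height is 2291 mm.

A wall with a rectangular opening subtracted — a window. Sill at z = 896, opening 1395 mm tall, so the head is at 896 + 1395 = 2291 mm.


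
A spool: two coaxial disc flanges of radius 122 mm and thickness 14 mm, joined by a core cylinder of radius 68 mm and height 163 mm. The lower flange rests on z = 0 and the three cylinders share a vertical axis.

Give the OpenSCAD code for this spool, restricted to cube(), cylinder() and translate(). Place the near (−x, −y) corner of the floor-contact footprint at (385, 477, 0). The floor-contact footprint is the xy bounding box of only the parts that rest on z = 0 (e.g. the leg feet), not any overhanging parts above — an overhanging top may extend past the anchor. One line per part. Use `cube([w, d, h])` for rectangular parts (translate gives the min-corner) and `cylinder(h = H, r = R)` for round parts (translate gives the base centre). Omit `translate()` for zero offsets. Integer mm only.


translate([507, 599, 0]) cylinder(h = 14, r = 122);
translate([507, 599, 14]) cylinder(h = 163, r = 68);
translate([507, 599, 177]) cylinder(h = 14, r = 122);


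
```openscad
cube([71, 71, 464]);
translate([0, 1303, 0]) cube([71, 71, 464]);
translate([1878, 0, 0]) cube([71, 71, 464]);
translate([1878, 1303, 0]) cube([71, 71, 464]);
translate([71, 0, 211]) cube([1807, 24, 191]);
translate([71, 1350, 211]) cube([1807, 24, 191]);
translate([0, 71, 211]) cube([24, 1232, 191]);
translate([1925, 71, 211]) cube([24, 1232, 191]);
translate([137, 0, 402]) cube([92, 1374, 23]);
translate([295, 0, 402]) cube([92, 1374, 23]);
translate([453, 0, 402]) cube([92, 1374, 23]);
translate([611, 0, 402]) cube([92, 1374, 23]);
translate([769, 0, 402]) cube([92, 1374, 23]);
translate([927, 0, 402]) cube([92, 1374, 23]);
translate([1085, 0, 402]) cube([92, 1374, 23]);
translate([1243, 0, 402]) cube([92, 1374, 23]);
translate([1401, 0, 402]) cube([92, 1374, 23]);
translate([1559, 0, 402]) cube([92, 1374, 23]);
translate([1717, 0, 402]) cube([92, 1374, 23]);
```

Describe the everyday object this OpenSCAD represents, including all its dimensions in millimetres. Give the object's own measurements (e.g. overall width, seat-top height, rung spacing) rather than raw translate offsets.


A bed frame 1949 mm long (x) by 1374 mm wide (y). Four 71×71 mm corner posts, 464 mm tall, at the corners of the footprint. Four rails of 24 mm thickness and 191 mm height run between adjacent posts with their undersides at z = 211 mm, their outer faces flush with the outside of the frame (the two x-running rails run between the posts' inner faces; the two y-running rails run between the posts' inner faces). 11 slats, each 92 mm wide (x) and 23 mm thick, lie across the top of the two x-running rails, running the full 1374 mm width of the frame in y; along x they sit between the end posts with a 66 mm gap after the −x posts and between neighbouring slats, leaving 69 mm before the +x posts.


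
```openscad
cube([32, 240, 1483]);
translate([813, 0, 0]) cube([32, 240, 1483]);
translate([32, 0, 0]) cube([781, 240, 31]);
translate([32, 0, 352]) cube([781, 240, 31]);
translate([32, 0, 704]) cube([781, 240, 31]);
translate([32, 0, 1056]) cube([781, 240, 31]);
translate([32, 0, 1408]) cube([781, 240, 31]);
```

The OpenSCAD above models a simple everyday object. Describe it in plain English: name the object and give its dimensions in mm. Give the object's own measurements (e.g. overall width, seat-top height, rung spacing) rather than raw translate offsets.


An open bookshelf. Two side panels, each 32 mm thick, 240 mm deep and 1483 mm tall, stand 845 mm apart (outside-to-outside). Between them sit 5 shelves, each 31 mm thick and 240 mm deep, spanning the full gap between the sides. The bottom shelf rests on the floor (its underside at z = 0) and the clear gap between one shelf's top and the next shelf's underside is 321 mm.


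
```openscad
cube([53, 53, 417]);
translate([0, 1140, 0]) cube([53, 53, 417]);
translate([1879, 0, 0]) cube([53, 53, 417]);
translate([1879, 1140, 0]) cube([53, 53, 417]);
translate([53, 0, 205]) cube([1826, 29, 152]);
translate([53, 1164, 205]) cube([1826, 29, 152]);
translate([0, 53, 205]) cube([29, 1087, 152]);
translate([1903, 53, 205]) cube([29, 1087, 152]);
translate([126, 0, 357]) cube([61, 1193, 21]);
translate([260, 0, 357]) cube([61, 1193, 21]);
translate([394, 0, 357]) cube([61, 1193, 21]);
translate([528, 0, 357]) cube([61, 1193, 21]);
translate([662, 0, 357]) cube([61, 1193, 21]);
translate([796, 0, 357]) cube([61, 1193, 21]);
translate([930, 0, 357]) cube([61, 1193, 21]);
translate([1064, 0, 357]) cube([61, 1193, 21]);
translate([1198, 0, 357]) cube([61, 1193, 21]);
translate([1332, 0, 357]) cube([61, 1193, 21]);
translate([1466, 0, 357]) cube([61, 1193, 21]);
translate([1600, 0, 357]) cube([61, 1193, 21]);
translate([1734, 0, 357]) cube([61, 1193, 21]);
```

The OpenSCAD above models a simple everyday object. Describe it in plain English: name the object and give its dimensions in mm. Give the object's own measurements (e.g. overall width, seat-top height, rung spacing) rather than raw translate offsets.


A bed frame 1932 mm long (x) by 1193 mm wide (y). Four 53×53 mm corner posts, 417 mm tall, at the corners of the footprint. Four rails of 29 mm thickness and 152 mm height run between adjacent posts with their undersides at z = 205 mm, their outer faces flush with the outside of the frame (the two x-running rails run between the posts' inner faces; the two y-running rails run between the posts' inner faces). 13 slats, each 61 mm wide (x) and 21 mm thick, lie across the top of the two x-running rails, running the full 1193 mm width of the frame in y; along x they sit between the end posts with a 73 mm gap after the −x posts and between neighbouring slats, leaving 84 mm before the +x posts.


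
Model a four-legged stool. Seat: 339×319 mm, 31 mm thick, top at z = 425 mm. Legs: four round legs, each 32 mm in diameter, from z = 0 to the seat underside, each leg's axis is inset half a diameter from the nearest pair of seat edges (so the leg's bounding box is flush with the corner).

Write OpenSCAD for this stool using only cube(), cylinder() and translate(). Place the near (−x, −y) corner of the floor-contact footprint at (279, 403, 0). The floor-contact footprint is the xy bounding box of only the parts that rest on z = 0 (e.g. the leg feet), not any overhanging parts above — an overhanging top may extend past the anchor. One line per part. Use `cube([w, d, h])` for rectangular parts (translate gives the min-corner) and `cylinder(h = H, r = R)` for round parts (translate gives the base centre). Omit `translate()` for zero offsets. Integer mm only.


translate([279, 403, 394]) cube([339, 319, 31]);
translate([295, 419, 0]) cylinder(h = 394, r = 16);
translate([602, 419, 0]) cylinder(h = 394, r = 16);
translate([295, 706, 0]) cylinder(h = 394, r = 16);
translate([602, 706, 0]) cylinder(h = 394, r = 16);


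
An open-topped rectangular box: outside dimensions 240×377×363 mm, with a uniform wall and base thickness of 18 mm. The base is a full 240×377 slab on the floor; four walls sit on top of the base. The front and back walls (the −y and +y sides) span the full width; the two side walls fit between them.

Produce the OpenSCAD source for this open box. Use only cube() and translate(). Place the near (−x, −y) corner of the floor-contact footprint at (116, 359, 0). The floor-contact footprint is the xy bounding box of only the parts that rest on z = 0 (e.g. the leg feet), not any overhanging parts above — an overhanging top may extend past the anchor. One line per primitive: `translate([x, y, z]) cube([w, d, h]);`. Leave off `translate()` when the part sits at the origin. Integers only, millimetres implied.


translate([116, 359, 0]) cube([240, 377, 18]);
translate([116, 359, 18]) cube([240, 18, 345]);
translate([116, 718, 18]) cube([240, 18, 345]);
translate([116, 377, 18]) cube([18, 341, 345]);
translate([338, 377, 18]) cube([18, 341, 345]);


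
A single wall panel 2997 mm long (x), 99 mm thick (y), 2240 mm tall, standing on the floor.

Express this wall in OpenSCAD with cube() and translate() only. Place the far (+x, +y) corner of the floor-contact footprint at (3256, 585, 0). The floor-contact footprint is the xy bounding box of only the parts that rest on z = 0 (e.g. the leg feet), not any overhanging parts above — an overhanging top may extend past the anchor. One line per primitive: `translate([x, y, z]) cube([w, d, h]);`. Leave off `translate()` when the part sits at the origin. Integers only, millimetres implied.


translate([259, 486, 0]) cube([2997, 99, 2240]);


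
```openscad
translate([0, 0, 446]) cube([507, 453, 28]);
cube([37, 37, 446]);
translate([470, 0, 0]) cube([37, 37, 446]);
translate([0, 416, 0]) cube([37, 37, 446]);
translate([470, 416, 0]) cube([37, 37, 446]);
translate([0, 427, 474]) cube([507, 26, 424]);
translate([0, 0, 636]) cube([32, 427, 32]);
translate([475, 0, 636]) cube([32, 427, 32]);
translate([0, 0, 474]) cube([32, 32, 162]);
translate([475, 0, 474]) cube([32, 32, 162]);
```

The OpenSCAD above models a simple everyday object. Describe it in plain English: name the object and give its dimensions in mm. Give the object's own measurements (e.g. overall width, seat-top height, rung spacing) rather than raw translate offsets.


A chair. The seat is a 507×453×28 mm slab with its top at z = 474 mm, on four 37×37 mm corner legs (flush with the seat edges, standing on z = 0). A flat backrest 26 mm thick, 424 mm tall, spans the full seat width and rises from the seat top along its +y edge, rear face flush with the rear of the seat. Two armrests of 32×32 mm section run along each side from the seat's front edge to the front of the backrest, top faces 194 mm above the seat top and outer faces flush with the seat's x-edges; a 32×32 mm post under the front of each armrest stands on the seat at the front corner.


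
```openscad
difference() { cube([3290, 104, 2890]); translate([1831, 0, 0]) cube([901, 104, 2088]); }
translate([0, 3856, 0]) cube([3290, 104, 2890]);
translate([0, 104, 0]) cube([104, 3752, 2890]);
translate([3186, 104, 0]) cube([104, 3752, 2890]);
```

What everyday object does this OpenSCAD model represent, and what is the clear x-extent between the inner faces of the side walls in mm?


A single room. The interior width is 3082 mm.

Four walls enclosing a rectangle with a door in the front wall — a room. Outside width 3290 minus two 104 mm walls gives 3082 mm.


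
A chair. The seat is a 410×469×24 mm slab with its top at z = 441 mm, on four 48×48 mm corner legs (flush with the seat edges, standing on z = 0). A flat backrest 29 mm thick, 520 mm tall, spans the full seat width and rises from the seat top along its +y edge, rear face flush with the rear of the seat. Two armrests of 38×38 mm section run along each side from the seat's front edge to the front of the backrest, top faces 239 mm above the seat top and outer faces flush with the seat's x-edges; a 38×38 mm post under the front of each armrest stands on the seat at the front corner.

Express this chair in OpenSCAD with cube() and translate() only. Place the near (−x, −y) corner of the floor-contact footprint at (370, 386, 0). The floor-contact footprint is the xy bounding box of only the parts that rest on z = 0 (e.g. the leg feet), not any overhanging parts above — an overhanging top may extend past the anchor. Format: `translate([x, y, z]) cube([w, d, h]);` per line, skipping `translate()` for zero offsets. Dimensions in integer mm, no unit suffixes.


// leg_h = 441 - 24 = 417
// arm post h = 239 - 38 = 201
translate([370, 386, 417]) cube([410, 469, 24]);
translate([370, 386, 0]) cube([48, 48, 417]);
translate([732, 386, 0]) cube([48, 48, 417]);
translate([370, 807, 0]) cube([48, 48, 417]);
translate([732, 807, 0]) cube([48, 48, 417]);
translate([370, 826, 441]) cube([410, 29, 520]);
translate([370, 386, 642]) cube([38, 440, 38]);
translate([742, 386, 642]) cube([38, 440, 38]);
translate([370, 386, 441]) cube([38, 38, 201]);
translate([742, 386, 441]) cube([38, 38, 201]);


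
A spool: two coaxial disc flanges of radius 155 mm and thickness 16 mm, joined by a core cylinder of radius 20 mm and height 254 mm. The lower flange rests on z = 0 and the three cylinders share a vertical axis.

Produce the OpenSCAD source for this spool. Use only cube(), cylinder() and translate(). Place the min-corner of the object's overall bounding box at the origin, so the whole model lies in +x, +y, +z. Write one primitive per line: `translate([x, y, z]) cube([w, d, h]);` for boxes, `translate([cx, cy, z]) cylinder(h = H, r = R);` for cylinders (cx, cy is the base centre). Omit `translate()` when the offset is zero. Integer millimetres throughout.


translate([155, 155, 0]) cylinder(h = 16, r = 155);
translate([155, 155, 16]) cylinder(h = 254, r = 20);
translate([155, 155, 270]) cylinder(h = 16, r = 155);


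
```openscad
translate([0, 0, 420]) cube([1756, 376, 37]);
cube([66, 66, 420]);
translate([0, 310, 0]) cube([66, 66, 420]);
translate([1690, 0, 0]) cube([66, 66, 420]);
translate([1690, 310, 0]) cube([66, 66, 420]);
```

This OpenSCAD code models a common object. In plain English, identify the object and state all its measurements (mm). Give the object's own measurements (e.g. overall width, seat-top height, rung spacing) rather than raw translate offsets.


A long wooden bench with a 1756 mm (x) × 376 mm (y) seat, 37 mm thick, its top surface 457 mm above the floor. Four 66 mm square legs at the seat corners, flush with the edges, run from z = 0 to the seat underside.


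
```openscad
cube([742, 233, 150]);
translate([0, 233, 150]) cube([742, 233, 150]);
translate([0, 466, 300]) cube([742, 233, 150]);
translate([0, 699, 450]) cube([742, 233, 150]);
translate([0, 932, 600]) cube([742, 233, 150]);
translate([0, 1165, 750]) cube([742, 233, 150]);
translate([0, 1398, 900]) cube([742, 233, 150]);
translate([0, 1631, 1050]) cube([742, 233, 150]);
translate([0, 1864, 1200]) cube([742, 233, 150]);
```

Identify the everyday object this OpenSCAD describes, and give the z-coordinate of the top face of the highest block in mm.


A staircase. The total rise is 1350 mm.

9 identical blocks, each offset up and back from the previous — a staircase. Each step is 150 mm tall and there are 9 of them, so the total rise is 9 × 150 = 1350 mm.


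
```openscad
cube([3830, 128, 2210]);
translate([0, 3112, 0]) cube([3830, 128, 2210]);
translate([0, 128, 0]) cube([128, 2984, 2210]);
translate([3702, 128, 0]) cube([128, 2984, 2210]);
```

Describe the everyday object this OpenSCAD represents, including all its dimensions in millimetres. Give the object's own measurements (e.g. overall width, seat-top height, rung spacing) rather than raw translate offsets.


The wall frame of a small rectangular building: four walls, each 2210 mm tall and 128 mm thick, enclosing a footprint 3830 mm (x) by 3240 mm (y) outside-to-outside, with no floor or roof. The front and back walls (the −y and +y sides) span the full width; the two side walls fit between them.


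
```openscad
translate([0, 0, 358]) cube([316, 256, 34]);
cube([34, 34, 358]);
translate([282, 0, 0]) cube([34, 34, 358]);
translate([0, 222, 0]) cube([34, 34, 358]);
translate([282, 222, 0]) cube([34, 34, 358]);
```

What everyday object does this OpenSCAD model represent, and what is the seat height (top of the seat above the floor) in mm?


A stool. The seat height is 392 mm.

A 316×256×34 slab at z = 358 on four corner posts — a stool. The seat top is 358 + 34 = 392 mm.


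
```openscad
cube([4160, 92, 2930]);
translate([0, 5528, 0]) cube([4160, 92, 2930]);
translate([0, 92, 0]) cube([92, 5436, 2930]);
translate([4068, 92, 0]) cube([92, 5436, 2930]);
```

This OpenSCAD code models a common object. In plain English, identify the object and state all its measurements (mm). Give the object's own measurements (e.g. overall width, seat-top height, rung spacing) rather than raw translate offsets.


The wall frame of a small rectangular building: four walls, each 2930 mm tall and 92 mm thick, enclosing a footprint 4160 mm (x) by 5620 mm (y) outside-to-outside, with no floor or roof. The front and back walls (the −y and +y sides) span the full width; the two side walls fit between them.


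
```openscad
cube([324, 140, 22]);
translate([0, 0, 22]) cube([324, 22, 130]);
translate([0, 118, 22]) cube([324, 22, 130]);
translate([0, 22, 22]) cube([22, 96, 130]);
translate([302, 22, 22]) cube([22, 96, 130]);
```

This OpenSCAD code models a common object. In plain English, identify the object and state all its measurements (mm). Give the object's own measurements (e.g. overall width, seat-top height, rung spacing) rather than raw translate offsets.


An open-topped rectangular box: outside dimensions 324×140×152 mm, with a uniform wall and base thickness of 22 mm. The base is a full 324×140 slab on the floor; four walls sit on top of the base. The front and back walls (the −y and +y sides) span the full width; the two side walls fit between them.


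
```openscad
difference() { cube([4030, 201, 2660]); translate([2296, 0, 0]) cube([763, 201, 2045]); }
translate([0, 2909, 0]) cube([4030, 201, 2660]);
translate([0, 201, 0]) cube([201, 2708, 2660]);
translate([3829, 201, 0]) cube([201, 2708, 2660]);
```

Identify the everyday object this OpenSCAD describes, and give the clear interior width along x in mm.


A single room. The interior width is 3628 mm.

Four walls enclosing a rectangle with a door in the front wall — a room. Outside width 4030 minus two 201 mm walls gives 3628 mm.


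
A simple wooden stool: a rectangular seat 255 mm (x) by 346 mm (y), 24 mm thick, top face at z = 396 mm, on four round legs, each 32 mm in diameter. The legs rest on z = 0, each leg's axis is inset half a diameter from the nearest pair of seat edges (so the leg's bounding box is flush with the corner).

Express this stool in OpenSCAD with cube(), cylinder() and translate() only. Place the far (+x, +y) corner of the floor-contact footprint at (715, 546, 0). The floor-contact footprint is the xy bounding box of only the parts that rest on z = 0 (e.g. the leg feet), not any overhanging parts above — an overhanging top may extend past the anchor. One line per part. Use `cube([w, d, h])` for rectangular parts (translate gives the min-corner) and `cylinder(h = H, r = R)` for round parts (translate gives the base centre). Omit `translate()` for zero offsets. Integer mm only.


translate([460, 200, 372]) cube([255, 346, 24]);
translate([476, 216, 0]) cylinder(h = 372, r = 16);
translate([699, 216, 0]) cylinder(h = 372, r = 16);
translate([476, 530, 0]) cylinder(h = 372, r = 16);
translate([699, 530, 0]) cylinder(h = 372, r = 16);


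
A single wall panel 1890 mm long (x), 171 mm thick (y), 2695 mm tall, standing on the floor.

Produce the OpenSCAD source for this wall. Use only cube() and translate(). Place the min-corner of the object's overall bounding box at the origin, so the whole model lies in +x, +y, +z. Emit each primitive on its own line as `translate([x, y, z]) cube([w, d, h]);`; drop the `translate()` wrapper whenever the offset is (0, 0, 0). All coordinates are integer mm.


cube([1890, 171, 2695]);


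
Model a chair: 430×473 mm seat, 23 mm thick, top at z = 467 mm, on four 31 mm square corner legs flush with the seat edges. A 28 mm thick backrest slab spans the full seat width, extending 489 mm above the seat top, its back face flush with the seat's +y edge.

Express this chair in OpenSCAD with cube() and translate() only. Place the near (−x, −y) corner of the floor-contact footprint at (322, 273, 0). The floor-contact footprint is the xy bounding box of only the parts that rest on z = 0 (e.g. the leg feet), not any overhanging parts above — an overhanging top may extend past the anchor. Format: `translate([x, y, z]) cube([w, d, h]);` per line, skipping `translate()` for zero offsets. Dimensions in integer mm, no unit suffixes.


translate([322, 273, 444]) cube([430, 473, 23]);
translate([322, 273, 0]) cube([31, 31, 444]);
translate([721, 273, 0]) cube([31, 31, 444]);
translate([322, 715, 0]) cube([31, 31, 444]);
translate([721, 715, 0]) cube([31, 31, 444]);
translate([322, 718, 467]) cube([430, 28, 489]);


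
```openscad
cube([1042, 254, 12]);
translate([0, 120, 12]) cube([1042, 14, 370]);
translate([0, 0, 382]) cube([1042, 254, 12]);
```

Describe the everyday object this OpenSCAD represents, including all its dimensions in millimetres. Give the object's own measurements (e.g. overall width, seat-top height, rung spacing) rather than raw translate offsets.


An I-beam lying along x, 1042 mm long. Overall section height 394 mm. Two flanges 254 mm wide (y) and 12 mm thick, one on the floor and one at the top; a web 14 mm thick runs between them, centred on the flange width.


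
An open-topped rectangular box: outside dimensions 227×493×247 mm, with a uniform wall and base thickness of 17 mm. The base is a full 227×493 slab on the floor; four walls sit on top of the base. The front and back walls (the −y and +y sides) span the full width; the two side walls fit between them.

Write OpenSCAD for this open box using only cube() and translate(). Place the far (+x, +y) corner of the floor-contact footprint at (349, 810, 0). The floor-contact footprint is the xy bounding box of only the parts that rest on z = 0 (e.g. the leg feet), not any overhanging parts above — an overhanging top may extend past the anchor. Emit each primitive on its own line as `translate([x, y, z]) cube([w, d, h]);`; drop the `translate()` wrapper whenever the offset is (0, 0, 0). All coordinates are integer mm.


translate([122, 317, 0]) cube([227, 493, 17]);
translate([122, 317, 17]) cube([227, 17, 230]);
translate([122, 793, 17]) cube([227, 17, 230]);
translate([122, 334, 17]) cube([17, 459, 230]);
translate([332, 334, 17]) cube([17, 459, 230]);


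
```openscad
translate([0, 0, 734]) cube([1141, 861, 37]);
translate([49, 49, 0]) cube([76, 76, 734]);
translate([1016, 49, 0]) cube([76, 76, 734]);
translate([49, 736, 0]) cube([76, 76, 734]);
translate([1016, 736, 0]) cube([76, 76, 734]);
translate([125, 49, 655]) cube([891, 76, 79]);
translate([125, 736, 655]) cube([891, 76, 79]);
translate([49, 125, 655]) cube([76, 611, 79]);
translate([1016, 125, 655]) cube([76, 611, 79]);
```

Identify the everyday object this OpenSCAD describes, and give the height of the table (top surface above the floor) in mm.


A table. The table height is 771 mm.

A 1141×861×37 slab sits at z = 734 on four 76 mm square posts — a table. The top surface is at 734 + 37 = 771 mm.


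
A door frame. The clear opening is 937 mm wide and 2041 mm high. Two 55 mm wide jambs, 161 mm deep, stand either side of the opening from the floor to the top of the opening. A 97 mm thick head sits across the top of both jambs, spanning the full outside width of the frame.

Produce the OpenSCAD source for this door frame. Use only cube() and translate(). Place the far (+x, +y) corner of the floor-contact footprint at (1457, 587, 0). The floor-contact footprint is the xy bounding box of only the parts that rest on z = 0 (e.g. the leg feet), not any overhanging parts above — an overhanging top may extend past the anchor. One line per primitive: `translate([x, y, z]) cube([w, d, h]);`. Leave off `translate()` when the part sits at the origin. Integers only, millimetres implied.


translate([410, 426, 0]) cube([55, 161, 2041]);
translate([1402, 426, 0]) cube([55, 161, 2041]);
translate([410, 426, 2041]) cube([1047, 161, 97]);


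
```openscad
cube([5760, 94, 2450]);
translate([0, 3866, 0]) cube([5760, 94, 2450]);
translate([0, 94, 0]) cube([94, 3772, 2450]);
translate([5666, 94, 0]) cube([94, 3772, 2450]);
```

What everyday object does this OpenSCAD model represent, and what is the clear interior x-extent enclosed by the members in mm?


A house (or room) frame. The interior width is 5572 mm.

Four 2450 mm walls enclosing a rectangle with no floor or roof — a room or house frame. Outside width is 5760 mm and wall thickness is 94 mm, so the interior width is 5760 − 2 × 94 = 5572 mm.


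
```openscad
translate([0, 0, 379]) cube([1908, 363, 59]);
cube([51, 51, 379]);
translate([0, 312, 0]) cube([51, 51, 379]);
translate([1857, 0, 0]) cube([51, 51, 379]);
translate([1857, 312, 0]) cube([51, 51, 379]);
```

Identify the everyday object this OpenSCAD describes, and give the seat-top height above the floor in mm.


A bench. The seat-top height is 438 mm.

A long slab on four corner posts — a bench. The slab sits at z = 379 with thickness 59, so the top is 379 + 59 = 438 mm.


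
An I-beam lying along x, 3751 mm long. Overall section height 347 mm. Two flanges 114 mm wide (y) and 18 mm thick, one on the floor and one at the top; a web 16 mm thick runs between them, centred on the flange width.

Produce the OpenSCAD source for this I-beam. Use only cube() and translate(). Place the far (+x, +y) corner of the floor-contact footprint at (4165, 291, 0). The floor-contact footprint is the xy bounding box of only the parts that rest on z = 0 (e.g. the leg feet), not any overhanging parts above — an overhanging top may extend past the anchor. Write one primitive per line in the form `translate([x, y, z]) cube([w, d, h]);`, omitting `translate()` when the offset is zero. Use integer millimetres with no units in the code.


translate([414, 177, 0]) cube([3751, 114, 18]);
translate([414, 226, 18]) cube([3751, 16, 311]);
translate([414, 177, 329]) cube([3751, 114, 18]);


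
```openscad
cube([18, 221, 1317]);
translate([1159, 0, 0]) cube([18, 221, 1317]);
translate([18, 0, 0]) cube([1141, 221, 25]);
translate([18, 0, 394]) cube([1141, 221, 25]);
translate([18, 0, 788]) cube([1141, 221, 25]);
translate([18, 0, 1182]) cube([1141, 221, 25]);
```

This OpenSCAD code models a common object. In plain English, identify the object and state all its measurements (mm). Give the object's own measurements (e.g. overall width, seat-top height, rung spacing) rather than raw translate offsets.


An open bookshelf. Two side panels, each 18 mm thick, 221 mm deep and 1317 mm tall, stand 1177 mm apart (outside-to-outside). Between them sit 4 shelves, each 25 mm thick and 221 mm deep, spanning the full gap between the sides. The bottom shelf rests on the floor (its underside at z = 0) and the clear gap between one shelf's top and the next shelf's underside is 369 mm.


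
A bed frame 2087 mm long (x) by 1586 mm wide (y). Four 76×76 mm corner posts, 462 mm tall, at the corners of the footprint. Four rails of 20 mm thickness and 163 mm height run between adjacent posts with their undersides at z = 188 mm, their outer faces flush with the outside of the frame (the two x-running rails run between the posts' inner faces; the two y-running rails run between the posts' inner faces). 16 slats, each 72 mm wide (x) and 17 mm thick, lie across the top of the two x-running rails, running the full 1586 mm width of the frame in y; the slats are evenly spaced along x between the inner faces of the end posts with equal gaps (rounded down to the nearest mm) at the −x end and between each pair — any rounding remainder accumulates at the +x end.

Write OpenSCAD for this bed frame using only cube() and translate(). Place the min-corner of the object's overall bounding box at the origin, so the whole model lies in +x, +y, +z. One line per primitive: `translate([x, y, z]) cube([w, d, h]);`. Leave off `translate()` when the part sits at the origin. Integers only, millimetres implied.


cube([76, 76, 462]);
translate([0, 1510, 0]) cube([76, 76, 462]);
translate([2011, 0, 0]) cube([76, 76, 462]);
translate([2011, 1510, 0]) cube([76, 76, 462]);
translate([76, 0, 188]) cube([1935, 20, 163]);
translate([76, 1566, 188]) cube([1935, 20, 163]);
translate([0, 76, 188]) cube([20, 1434, 163]);
translate([2067, 76, 188]) cube([20, 1434, 163]);
translate([122, 0, 351]) cube([72, 1586, 17]);
translate([240, 0, 351]) cube([72, 1586, 17]);
translate([358, 0, 351]) cube([72, 1586, 17]);
translate([476, 0, 351]) cube([72, 1586, 17]);
translate([594, 0, 351]) cube([72, 1586, 17]);
translate([712, 0, 351]) cube([72, 1586, 17]);
translate([830, 0, 351]) cube([72, 1586, 17]);
translate([948, 0, 351]) cube([72, 1586, 17]);
translate([1066, 0, 351]) cube([72, 1586, 17]);
translate([1184, 0, 351]) cube([72, 1586, 17]);
translate([1302, 0, 351]) cube([72, 1586, 17]);
translate([1420, 0, 351]) cube([72, 1586, 17]);
translate([1538, 0, 351]) cube([72, 1586, 17]);
translate([1656, 0, 351]) cube([72, 1586, 17]);
translate([1774, 0, 351]) cube([72, 1586, 17]);
translate([1892, 0, 351]) cube([72, 1586, 17]);


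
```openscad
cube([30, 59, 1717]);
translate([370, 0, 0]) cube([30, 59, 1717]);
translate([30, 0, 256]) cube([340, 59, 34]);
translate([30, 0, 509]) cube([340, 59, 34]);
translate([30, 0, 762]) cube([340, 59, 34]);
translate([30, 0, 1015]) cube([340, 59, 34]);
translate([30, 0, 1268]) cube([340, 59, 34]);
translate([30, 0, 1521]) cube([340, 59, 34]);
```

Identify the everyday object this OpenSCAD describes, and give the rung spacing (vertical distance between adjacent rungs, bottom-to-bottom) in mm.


A ladder. The rung spacing is 253 mm.

Two tall 30×59 posts with 6 short bars between them — a ladder. Adjacent rungs sit at z = 256 and z = 509, so the spacing is 509 − 256 = 253 mm.


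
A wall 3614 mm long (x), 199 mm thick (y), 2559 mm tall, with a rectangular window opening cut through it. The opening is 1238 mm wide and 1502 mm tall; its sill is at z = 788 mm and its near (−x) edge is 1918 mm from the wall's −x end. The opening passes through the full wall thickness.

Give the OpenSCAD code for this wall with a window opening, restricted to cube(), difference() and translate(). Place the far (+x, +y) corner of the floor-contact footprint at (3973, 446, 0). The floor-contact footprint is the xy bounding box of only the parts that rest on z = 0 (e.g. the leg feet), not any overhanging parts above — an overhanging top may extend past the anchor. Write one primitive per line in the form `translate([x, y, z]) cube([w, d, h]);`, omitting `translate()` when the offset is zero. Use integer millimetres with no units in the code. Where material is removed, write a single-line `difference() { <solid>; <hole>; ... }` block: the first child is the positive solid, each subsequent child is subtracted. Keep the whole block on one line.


difference() { translate([359, 247, 0]) cube([3614, 199, 2559]); translate([2277, 247, 788]) cube([1238, 199, 1502]); }


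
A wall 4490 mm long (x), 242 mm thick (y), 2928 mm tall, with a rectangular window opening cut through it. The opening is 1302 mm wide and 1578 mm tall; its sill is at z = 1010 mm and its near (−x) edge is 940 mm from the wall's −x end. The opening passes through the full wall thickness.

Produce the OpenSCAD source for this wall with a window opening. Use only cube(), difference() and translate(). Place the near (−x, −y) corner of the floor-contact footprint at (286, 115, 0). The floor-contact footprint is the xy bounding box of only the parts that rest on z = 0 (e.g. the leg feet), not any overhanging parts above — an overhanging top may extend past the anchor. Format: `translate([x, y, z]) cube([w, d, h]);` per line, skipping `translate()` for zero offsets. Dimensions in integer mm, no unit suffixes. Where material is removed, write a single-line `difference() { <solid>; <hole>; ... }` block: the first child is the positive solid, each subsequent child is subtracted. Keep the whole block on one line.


difference() { translate([286, 115, 0]) cube([4490, 242, 2928]); translate([1226, 115, 1010]) cube([1302, 242, 1578]); }


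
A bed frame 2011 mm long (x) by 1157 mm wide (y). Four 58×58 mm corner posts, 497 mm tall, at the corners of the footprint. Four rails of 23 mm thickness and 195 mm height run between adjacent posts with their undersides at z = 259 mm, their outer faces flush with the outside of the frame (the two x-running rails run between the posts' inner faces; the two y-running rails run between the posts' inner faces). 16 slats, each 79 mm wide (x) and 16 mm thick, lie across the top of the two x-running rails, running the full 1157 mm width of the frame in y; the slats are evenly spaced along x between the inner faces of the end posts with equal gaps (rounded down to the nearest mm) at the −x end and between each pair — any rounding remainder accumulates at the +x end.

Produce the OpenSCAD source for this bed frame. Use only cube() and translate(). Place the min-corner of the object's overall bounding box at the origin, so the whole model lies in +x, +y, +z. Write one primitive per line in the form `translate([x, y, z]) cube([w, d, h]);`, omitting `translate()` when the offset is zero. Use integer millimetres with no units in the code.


cube([58, 58, 497]);
translate([0, 1099, 0]) cube([58, 58, 497]);
translate([1953, 0, 0]) cube([58, 58, 497]);
translate([1953, 1099, 0]) cube([58, 58, 497]);
translate([58, 0, 259]) cube([1895, 23, 195]);
translate([58, 1134, 259]) cube([1895, 23, 195]);
translate([0, 58, 259]) cube([23, 1041, 195]);
translate([1988, 58, 259]) cube([23, 1041, 195]);
translate([95, 0, 454]) cube([79, 1157, 16]);
translate([211, 0, 454]) cube([79, 1157, 16]);
translate([327, 0, 454]) cube([79, 1157, 16]);
translate([443, 0, 454]) cube([79, 1157, 16]);
translate([559, 0, 454]) cube([79, 1157, 16]);
translate([675, 0, 454]) cube([79, 1157, 16]);
translate([791, 0, 454]) cube([79, 1157, 16]);
translate([907, 0, 454]) cube([79, 1157, 16]);
translate([1023, 0, 454]) cube([79, 1157, 16]);
translate([1139, 0, 454]) cube([79, 1157, 16]);
translate([1255, 0, 454]) cube([79, 1157, 16]);
translate([1371, 0, 454]) cube([79, 1157, 16]);
translate([1487, 0, 454]) cube([79, 1157, 16]);
translate([1603, 0, 454]) cube([79, 1157, 16]);
translate([1719, 0, 454]) cube([79, 1157, 16]);
translate([1835, 0, 454]) cube([79, 1157, 16]);


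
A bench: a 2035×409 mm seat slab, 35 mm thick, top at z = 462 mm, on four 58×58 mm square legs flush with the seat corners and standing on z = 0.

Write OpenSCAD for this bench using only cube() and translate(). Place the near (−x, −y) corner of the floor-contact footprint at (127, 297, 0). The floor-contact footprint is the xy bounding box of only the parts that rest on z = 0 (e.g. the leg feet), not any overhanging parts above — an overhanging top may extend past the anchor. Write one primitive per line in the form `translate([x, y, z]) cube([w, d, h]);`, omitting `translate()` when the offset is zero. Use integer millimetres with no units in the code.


translate([127, 297, 427]) cube([2035, 409, 35]);
translate([127, 297, 0]) cube([58, 58, 427]);
translate([127, 648, 0]) cube([58, 58, 427]);
translate([2104, 297, 0]) cube([58, 58, 427]);
translate([2104, 648, 0]) cube([58, 58, 427]);


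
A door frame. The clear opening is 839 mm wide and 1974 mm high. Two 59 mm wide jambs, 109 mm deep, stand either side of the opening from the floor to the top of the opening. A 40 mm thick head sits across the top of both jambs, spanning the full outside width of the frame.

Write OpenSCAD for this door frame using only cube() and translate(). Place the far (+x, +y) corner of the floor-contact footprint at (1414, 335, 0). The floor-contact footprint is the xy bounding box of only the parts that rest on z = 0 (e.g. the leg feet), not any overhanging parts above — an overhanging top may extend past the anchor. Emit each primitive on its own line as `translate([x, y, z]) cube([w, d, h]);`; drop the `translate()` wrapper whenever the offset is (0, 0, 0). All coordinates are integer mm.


translate([457, 226, 0]) cube([59, 109, 1974]);
translate([1355, 226, 0]) cube([59, 109, 1974]);
translate([457, 226, 1974]) cube([957, 109, 40]);


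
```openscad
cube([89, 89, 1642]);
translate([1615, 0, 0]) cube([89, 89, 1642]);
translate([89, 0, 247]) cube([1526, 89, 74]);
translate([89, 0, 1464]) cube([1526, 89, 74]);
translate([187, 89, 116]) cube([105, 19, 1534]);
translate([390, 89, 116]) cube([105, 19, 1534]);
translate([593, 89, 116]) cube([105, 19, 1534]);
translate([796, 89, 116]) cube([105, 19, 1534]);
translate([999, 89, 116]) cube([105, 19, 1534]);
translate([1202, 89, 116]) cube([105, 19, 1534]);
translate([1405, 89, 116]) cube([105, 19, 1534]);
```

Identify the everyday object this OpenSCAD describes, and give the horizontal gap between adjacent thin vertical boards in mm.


A fence section. The picket gap is 98 mm.

Two posts, two rails, 7 pickets — a fence section. Span 1526 mm holds 7 pickets of 105 mm with 8 equal gaps: ⌊(1526 − 7·105) / 8⌋ = 98 mm.


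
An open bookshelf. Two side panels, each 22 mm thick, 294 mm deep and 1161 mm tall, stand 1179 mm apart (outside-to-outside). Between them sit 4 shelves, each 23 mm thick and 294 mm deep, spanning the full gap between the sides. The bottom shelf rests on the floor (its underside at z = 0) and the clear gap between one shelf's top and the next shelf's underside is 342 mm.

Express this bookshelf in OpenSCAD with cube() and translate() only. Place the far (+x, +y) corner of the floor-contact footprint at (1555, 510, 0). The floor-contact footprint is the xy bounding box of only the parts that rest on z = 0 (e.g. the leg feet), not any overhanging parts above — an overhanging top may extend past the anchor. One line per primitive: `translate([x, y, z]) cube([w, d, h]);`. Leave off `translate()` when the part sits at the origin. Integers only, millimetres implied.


translate([376, 216, 0]) cube([22, 294, 1161]);
translate([1533, 216, 0]) cube([22, 294, 1161]);
translate([398, 216, 0]) cube([1135, 294, 23]);
translate([398, 216, 365]) cube([1135, 294, 23]);
translate([398, 216, 730]) cube([1135, 294, 23]);
translate([398, 216, 1095]) cube([1135, 294, 23]);


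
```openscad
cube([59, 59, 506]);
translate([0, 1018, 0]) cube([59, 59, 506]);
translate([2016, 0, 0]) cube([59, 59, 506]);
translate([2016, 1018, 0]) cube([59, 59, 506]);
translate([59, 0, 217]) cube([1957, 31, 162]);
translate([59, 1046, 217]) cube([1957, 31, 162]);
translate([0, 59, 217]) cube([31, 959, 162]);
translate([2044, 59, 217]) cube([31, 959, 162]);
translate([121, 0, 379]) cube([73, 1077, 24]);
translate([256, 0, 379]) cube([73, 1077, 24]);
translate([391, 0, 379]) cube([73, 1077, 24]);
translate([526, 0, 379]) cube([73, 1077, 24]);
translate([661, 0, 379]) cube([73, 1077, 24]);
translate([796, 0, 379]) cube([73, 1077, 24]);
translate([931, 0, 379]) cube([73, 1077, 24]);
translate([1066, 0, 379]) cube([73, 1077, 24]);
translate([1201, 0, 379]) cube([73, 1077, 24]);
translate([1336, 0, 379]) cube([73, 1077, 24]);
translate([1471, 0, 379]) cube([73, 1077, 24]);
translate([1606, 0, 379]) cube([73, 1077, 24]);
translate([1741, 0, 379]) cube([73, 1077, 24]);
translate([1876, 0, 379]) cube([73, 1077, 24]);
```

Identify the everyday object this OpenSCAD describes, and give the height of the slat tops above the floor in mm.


A bed frame. The slat-top height is 403 mm.

Four posts, four rails, and a row of slats — a bed frame. Slats sit on the rails at z = 217 + 162 = 379; with slat thickness 24, the top is 403 mm.


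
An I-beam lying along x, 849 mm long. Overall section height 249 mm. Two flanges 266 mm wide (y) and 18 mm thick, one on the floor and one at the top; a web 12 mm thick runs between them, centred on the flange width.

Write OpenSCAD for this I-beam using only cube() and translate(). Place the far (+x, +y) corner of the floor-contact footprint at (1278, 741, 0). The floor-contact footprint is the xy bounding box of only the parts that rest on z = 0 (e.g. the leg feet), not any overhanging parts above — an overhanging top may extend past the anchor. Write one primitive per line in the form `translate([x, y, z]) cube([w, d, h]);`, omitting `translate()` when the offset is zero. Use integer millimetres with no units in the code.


translate([429, 475, 0]) cube([849, 266, 18]);
translate([429, 602, 18]) cube([849, 12, 213]);
translate([429, 475, 231]) cube([849, 266, 18]);
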